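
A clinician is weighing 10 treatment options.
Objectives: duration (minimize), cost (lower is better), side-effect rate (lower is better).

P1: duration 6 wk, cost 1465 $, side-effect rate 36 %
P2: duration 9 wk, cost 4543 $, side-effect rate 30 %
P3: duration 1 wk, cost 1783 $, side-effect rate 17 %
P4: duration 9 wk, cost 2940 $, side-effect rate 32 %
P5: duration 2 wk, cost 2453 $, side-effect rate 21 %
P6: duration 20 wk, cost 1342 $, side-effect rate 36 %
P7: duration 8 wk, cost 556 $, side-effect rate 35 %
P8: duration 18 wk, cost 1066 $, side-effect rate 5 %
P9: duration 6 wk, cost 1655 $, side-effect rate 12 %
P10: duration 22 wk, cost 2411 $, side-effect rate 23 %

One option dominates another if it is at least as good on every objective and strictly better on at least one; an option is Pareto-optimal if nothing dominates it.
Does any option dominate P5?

Yes

P3 vs P5: duration 1≤2, cost 1783≤2453, side-effect rate 17≤21 — P3 is at least as good on every objective and strictly better on at least one, so P3 dominates P5.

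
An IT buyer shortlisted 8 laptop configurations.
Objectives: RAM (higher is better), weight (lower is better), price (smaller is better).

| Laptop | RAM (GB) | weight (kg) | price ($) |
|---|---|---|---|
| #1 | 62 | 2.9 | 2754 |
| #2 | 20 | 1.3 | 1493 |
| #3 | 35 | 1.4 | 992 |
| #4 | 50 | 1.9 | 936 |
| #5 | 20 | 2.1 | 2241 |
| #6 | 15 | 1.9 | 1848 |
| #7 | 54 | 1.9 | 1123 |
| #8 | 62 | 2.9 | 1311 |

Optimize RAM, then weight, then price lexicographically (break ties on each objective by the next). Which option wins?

First maximize RAM: best is 62, kept {#1, #8}.
Then minimize weight: best is 2.9, kept {#1, #8}.
Then minimize price: best is 1311, kept {#8}.

#8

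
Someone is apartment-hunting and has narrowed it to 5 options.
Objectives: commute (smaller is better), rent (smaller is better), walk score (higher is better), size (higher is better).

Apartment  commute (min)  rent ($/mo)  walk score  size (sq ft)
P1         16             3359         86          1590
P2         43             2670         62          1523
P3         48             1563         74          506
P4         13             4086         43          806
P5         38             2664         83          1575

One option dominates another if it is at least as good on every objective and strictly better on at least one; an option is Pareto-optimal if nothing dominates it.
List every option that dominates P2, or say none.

P5: commute 38≤43, rent 2664≤2670, walk score 83≥62, size 1575≥1523 — dominates P2.
Others (P1, P3, P4) are each worse than P2 on at least one objective.

P5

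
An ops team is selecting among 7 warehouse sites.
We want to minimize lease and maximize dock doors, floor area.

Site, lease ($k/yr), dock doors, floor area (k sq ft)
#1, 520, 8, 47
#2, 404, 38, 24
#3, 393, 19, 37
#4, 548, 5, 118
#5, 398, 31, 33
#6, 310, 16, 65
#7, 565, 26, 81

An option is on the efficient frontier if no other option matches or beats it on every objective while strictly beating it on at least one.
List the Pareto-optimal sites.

#2, #3, #4, #5, #6, #7

#1: dominated by #6 (lease 310≤520, dock doors 16≥8, floor area 65≥47).
#2: not dominated (best dock doors).
#3: not dominated.
#4: not dominated (best floor area).
#5: not dominated.
#6: not dominated (best lease).
#7: not dominated.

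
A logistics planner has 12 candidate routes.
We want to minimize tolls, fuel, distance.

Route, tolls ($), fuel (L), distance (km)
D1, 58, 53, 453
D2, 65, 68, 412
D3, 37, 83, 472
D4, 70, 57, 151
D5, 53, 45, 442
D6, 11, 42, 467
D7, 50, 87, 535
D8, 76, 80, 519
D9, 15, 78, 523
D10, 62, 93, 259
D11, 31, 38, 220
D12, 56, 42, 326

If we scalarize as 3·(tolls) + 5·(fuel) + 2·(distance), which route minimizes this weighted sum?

D11

D1: 3·58 + 5·53 + 2·453 = 1345
D2: 3·65 + 5·68 + 2·412 = 1359
D3: 3·37 + 5·83 + 2·472 = 1470
D4: 3·70 + 5·57 + 2·151 = 797
D5: 3·53 + 5·45 + 2·442 = 1268
D6: 3·11 + 5·42 + 2·467 = 1177
D7: 3·50 + 5·87 + 2·535 = 1655
D8: 3·76 + 5·80 + 2·519 = 1666
D9: 3·15 + 5·78 + 2·523 = 1481
D10: 3·62 + 5·93 + 2·259 = 1169
D11: 3·31 + 5·38 + 2·220 = 723
D12: 3·56 + 5·42 + 2·326 = 1030
Lowest: D11 at 723.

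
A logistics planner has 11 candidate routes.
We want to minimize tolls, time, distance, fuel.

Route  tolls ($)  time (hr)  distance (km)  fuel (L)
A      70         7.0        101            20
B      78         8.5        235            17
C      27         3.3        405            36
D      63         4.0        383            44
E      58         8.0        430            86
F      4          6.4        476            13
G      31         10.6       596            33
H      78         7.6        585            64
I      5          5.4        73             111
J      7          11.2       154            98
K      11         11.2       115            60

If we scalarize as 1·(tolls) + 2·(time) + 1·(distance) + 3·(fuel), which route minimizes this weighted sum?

A: 1·70 + 2·7.0 + 1·101 + 3·20 = 245.0
B: 1·78 + 2·8.5 + 1·235 + 3·17 = 381.0
C: 1·27 + 2·3.3 + 1·405 + 3·36 = 546.6
D: 1·63 + 2·4.0 + 1·383 + 3·44 = 586.0
E: 1·58 + 2·8.0 + 1·430 + 3·86 = 762.0
F: 1·4 + 2·6.4 + 1·476 + 3·13 = 531.8
G: 1·31 + 2·10.6 + 1·596 + 3·33 = 747.2
H: 1·78 + 2·7.6 + 1·585 + 3·64 = 870.2
I: 1·5 + 2·5.4 + 1·73 + 3·111 = 421.8
J: 1·7 + 2·11.2 + 1·154 + 3·98 = 477.4
K: 1·11 + 2·11.2 + 1·115 + 3·60 = 328.4
Lowest: A at 245.0.

A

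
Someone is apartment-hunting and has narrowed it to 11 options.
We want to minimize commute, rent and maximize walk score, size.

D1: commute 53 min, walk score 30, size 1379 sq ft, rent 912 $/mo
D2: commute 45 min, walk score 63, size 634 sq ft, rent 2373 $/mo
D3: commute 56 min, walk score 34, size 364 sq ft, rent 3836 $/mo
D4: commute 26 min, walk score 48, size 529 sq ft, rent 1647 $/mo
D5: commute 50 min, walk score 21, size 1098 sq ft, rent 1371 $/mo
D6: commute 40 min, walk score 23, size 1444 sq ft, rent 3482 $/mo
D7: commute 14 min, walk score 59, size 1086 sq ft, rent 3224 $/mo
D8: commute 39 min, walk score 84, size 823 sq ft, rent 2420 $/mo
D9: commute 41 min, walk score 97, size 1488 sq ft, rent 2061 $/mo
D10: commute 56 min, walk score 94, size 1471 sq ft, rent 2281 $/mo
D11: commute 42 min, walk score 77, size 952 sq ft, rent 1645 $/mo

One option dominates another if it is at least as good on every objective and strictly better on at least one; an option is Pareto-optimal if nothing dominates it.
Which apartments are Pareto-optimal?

D1: not dominated (best rent).
D2: dominated by D9 (commute 41≤45, walk score 97≥63, size 1488≥634, rent 2061≤2373).
D3: dominated by D2 (commute 45≤56, walk score 63≥34, size 634≥364, rent 2373≤3836).
D4: not dominated.
D5: not dominated.
D6: not dominated.
D7: not dominated (best commute).
D8: not dominated.
D9: not dominated (best walk score).
D10: dominated by D9 (commute 41≤56, walk score 97≥94, size 1488≥1471, rent 2061≤2281).
D11: not dominated.

D1, D4, D5, D6, D7, D8, D9, D11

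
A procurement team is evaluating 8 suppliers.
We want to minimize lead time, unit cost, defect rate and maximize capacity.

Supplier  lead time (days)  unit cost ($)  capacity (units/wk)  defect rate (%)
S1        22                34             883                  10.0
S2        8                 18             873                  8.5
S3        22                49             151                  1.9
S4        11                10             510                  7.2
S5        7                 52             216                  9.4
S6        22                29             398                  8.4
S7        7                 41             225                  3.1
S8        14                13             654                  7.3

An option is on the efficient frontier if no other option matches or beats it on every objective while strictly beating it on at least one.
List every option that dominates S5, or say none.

S7: lead time 7≤7, unit cost 41≤52, capacity 225≥216, defect rate 3.1≤9.4 — dominates S5.
Others (S1, S2, S3, S4, S6, S8) are each worse than S5 on at least one objective.

S7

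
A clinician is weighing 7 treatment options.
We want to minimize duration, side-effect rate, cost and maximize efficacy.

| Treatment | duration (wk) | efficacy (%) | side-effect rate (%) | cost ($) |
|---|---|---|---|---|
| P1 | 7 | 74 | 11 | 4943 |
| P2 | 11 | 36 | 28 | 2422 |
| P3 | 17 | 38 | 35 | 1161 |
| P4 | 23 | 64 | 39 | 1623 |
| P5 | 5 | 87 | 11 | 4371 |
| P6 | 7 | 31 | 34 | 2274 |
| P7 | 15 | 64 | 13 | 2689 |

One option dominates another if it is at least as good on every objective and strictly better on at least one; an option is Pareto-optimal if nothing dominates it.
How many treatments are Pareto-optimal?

P1: dominated by P5 (duration 5≤7, efficacy 87≥74, side-effect rate 11≤11, cost 4371≤4943).
P2: not dominated.
P3: not dominated (best cost).
P4: not dominated.
P5: not dominated (best duration).
P6: not dominated.
P7: not dominated.
Pareto-optimal: P2, P3, P4, P5, P6, P7 → 6.

6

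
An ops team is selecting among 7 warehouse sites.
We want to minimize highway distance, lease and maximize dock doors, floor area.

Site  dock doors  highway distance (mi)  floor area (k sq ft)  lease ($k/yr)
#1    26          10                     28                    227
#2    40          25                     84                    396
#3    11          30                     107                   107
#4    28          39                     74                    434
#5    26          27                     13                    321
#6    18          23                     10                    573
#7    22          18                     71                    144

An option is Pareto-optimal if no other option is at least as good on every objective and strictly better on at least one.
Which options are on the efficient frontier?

#1, #2, #3, #7

#1: not dominated (best highway distance).
#2: not dominated (best dock doors).
#3: not dominated (best floor area).
#4: dominated by #2 (dock doors 40≥28, highway distance 25≤39, floor area 84≥74, lease 396≤434).
#5: dominated by #1 (dock doors 26≥26, highway distance 10≤27, floor area 28≥13, lease 227≤321).
#6: dominated by #1 (dock doors 26≥18, highway distance 10≤23, floor area 28≥10, lease 227≤573).
#7: not dominated.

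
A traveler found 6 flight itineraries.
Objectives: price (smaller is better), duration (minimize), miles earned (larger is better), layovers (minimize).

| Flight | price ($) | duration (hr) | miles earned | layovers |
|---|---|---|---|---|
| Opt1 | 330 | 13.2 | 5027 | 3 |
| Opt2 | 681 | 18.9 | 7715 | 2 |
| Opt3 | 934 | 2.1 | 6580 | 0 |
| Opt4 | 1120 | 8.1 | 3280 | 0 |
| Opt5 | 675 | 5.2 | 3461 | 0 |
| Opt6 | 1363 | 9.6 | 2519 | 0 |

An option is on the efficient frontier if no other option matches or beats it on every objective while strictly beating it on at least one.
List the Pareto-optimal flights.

Opt1, Opt2, Opt3, Opt5

Opt1: not dominated (best price).
Opt2: not dominated (best miles earned).
Opt3: not dominated (best duration).
Opt4: dominated by Opt3 (price 934≤1120, duration 2.1≤8.1, miles earned 6580≥3280, layovers 0≤0).
Opt5: not dominated.
Opt6: dominated by Opt3 (price 934≤1363, duration 2.1≤9.6, miles earned 6580≥2519, layovers 0≤0).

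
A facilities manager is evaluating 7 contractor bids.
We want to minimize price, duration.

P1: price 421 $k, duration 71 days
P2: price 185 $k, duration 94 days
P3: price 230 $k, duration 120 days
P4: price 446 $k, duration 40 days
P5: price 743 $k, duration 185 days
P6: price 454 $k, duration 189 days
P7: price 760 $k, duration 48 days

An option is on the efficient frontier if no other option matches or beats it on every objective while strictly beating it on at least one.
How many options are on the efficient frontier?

3

P1: not dominated.
P2: not dominated (best price).
P3: dominated by P2 (price 185≤230, duration 94≤120).
P4: not dominated (best duration).
P5: dominated by P1 (price 421≤743, duration 71≤185).
P6: dominated by P1 (price 421≤454, duration 71≤189).
P7: dominated by P4 (price 446≤760, duration 40≤48).
Pareto-optimal: P1, P2, P4 → 3.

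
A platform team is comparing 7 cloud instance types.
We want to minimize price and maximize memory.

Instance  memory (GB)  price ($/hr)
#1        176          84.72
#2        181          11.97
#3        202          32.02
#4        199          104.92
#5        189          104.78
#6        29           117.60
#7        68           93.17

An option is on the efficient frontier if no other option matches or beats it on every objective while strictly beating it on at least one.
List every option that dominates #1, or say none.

#2, #3

#2: memory 181≥176, price 11.97≤84.72 — dominates #1.
#3: memory 202≥176, price 32.02≤84.72 — dominates #1.
Others (#4, #5, #6, #7) are each worse than #1 on at least one objective.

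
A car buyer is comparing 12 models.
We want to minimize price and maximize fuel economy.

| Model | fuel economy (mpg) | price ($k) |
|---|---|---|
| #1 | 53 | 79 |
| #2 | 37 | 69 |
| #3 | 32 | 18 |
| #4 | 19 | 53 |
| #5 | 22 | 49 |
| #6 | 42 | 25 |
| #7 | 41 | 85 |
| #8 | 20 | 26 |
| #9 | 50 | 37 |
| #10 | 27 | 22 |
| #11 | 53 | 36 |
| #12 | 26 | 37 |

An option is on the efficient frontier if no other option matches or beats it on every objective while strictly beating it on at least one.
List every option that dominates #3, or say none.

none

#1: worse on price (79 vs 18).
#2: worse on price (69 vs 18).
#4: worse on fuel economy (19 vs 32).
#5: worse on fuel economy (22 vs 32).
#6: worse on price (25 vs 18).
#7: worse on price (85 vs 18).
#8: worse on fuel economy (20 vs 32).
#9: worse on price (37 vs 18).
#10: worse on fuel economy (27 vs 32).
#11: worse on price (36 vs 18).
#12: worse on fuel economy (26 vs 32).
No option dominates #3.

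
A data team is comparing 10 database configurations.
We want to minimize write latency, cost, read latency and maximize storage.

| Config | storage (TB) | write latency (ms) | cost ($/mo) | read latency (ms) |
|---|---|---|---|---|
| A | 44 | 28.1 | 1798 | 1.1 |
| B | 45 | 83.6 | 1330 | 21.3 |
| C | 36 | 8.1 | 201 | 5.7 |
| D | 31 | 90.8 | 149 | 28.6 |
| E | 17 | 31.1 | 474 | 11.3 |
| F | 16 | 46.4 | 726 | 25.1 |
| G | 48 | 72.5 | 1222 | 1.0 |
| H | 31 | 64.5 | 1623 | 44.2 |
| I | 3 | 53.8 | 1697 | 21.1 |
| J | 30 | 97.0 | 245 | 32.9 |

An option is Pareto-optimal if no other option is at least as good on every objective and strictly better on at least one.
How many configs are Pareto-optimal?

4

A: not dominated.
B: dominated by G (storage 48≥45, write latency 72.5≤83.6, cost 1222≤1330, read latency 1.0≤21.3).
C: not dominated (best write latency).
D: not dominated (best cost).
E: dominated by C (storage 36≥17, write latency 8.1≤31.1, cost 201≤474, read latency 5.7≤11.3).
F: dominated by C (storage 36≥16, write latency 8.1≤46.4, cost 201≤726, read latency 5.7≤25.1).
G: not dominated (best storage).
H: dominated by C (storage 36≥31, write latency 8.1≤64.5, cost 201≤1623, read latency 5.7≤44.2).
I: dominated by C (storage 36≥3, write latency 8.1≤53.8, cost 201≤1697, read latency 5.7≤21.1).
J: dominated by C (storage 36≥30, write latency 8.1≤97.0, cost 201≤245, read latency 5.7≤32.9).
Pareto-optimal: A, C, D, G → 4.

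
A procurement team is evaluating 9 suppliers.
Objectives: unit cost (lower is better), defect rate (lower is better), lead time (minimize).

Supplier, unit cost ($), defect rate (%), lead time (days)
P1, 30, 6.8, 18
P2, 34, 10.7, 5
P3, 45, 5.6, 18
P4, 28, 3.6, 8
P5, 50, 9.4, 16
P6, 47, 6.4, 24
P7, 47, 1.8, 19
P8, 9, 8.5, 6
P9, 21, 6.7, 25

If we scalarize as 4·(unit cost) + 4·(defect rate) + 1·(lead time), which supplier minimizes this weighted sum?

P1: 4·30 + 4·6.8 + 1·18 = 165.2
P2: 4·34 + 4·10.7 + 1·5 = 183.8
P3: 4·45 + 4·5.6 + 1·18 = 220.4
P4: 4·28 + 4·3.6 + 1·8 = 134.4
P5: 4·50 + 4·9.4 + 1·16 = 253.6
P6: 4·47 + 4·6.4 + 1·24 = 237.6
P7: 4·47 + 4·1.8 + 1·19 = 214.2
P8: 4·9 + 4·8.5 + 1·6 = 76.0
P9: 4·21 + 4·6.7 + 1·25 = 135.8
Lowest: P8 at 76.0.

P8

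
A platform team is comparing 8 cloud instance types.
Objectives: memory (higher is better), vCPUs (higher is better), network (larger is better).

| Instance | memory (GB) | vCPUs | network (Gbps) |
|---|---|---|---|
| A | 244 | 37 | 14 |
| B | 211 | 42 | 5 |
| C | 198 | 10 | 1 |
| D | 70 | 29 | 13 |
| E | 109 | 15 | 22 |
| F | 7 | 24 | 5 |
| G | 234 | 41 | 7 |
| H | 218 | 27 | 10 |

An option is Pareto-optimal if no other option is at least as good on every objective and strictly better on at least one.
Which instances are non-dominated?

A: not dominated (best memory).
B: not dominated (best vCPUs).
C: dominated by A (memory 244≥198, vCPUs 37≥10, network 14≥1).
D: dominated by A (memory 244≥70, vCPUs 37≥29, network 14≥13).
E: not dominated (best network).
F: dominated by A (memory 244≥7, vCPUs 37≥24, network 14≥5).
G: not dominated.
H: dominated by A (memory 244≥218, vCPUs 37≥27, network 14≥10).

A, B, E, G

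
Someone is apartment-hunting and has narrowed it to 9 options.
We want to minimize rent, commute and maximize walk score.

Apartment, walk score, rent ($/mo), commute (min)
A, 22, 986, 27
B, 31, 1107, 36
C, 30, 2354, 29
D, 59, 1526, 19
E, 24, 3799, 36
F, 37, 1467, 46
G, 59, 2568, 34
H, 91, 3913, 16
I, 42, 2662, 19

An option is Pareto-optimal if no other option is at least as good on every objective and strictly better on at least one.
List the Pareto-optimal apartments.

A: not dominated (best rent).
B: not dominated.
C: dominated by D (walk score 59≥30, rent 1526≤2354, commute 19≤29).
D: not dominated.
E: dominated by B (walk score 31≥24, rent 1107≤3799, commute 36≤36).
F: not dominated.
G: dominated by D (walk score 59≥59, rent 1526≤2568, commute 19≤34).
H: not dominated (best walk score).
I: dominated by D (walk score 59≥42, rent 1526≤2662, commute 19≤19).

A, B, D, F, H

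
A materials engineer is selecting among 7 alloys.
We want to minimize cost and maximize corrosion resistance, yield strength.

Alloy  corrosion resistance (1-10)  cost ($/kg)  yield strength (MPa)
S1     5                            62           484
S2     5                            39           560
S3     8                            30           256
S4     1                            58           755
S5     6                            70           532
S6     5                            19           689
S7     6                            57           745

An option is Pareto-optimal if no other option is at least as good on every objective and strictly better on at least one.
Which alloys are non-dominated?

S3, S4, S6, S7

S1: dominated by S2 (corrosion resistance 5≥5, cost 39≤62, yield strength 560≥484).
S2: dominated by S6 (corrosion resistance 5≥5, cost 19≤39, yield strength 689≥560).
S3: not dominated (best corrosion resistance).
S4: not dominated (best yield strength).
S5: dominated by S7 (corrosion resistance 6≥6, cost 57≤70, yield strength 745≥532).
S6: not dominated (best cost).
S7: not dominated.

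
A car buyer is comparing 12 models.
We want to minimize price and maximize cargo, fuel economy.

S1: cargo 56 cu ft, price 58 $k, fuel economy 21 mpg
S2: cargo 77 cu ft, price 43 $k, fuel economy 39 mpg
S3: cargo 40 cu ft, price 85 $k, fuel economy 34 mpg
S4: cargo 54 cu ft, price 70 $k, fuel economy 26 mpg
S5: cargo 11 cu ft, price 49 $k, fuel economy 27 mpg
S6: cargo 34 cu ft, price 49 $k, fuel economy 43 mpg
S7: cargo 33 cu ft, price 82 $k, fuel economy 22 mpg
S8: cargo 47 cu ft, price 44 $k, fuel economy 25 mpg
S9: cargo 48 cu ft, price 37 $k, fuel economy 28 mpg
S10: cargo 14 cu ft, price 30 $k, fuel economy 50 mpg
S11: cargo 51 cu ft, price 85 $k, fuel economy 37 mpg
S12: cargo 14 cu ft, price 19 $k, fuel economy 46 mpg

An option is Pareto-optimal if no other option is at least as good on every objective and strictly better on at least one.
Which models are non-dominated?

S1: dominated by S2 (cargo 77≥56, price 43≤58, fuel economy 39≥21).
S2: not dominated (best cargo).
S3: dominated by S2 (cargo 77≥40, price 43≤85, fuel economy 39≥34).
S4: dominated by S2 (cargo 77≥54, price 43≤70, fuel economy 39≥26).
S5: dominated by S2 (cargo 77≥11, price 43≤49, fuel economy 39≥27).
S6: not dominated.
S7: dominated by S2 (cargo 77≥33, price 43≤82, fuel economy 39≥22).
S8: dominated by S2 (cargo 77≥47, price 43≤44, fuel economy 39≥25).
S9: not dominated.
S10: not dominated (best fuel economy).
S11: dominated by S2 (cargo 77≥51, price 43≤85, fuel economy 39≥37).
S12: not dominated (best price).

S2, S6, S9, S10, S12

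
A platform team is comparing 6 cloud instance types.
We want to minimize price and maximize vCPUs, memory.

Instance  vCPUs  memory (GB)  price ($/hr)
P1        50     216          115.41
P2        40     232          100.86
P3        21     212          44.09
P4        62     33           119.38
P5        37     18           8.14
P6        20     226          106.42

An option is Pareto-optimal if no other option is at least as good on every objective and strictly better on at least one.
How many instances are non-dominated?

5

P1: not dominated.
P2: not dominated (best memory).
P3: not dominated.
P4: not dominated (best vCPUs).
P5: not dominated (best price).
P6: dominated by P2 (vCPUs 40≥20, memory 232≥226, price 100.86≤106.42).
Pareto-optimal: P1, P2, P3, P4, P5 → 5.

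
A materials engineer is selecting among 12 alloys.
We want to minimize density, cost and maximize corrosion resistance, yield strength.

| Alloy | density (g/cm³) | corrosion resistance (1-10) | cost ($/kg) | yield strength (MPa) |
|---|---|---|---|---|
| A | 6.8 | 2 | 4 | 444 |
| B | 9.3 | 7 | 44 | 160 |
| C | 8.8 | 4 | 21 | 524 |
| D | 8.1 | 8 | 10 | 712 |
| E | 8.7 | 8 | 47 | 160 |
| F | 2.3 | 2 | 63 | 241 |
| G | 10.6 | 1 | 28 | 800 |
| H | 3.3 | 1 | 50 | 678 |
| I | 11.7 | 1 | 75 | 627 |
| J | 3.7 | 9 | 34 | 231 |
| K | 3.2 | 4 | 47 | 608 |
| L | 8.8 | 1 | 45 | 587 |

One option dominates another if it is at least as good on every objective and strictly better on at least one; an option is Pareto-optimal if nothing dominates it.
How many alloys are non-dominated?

7

A: not dominated (best cost).
B: dominated by D (density 8.1≤9.3, corrosion resistance 8≥7, cost 10≤44, yield strength 712≥160).
C: dominated by D (density 8.1≤8.8, corrosion resistance 8≥4, cost 10≤21, yield strength 712≥524).
D: not dominated.
E: dominated by D (density 8.1≤8.7, corrosion resistance 8≥8, cost 10≤47, yield strength 712≥160).
F: not dominated (best density).
G: not dominated (best yield strength).
H: not dominated.
I: dominated by D (density 8.1≤11.7, corrosion resistance 8≥1, cost 10≤75, yield strength 712≥627).
J: not dominated (best corrosion resistance).
K: not dominated.
L: dominated by D (density 8.1≤8.8, corrosion resistance 8≥1, cost 10≤45, yield strength 712≥587).
Pareto-optimal: A, D, F, G, H, J, K → 7.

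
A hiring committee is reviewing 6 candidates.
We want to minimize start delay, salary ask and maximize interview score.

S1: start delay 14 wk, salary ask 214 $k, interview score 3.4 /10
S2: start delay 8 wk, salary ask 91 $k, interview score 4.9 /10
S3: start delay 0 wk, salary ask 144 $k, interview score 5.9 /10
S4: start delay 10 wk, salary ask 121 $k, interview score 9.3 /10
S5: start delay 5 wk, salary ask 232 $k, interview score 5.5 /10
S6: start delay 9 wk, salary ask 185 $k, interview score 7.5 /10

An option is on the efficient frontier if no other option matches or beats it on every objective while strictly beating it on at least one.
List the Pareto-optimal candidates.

S1: dominated by S2 (start delay 8≤14, salary ask 91≤214, interview score 4.9≥3.4).
S2: not dominated (best salary ask).
S3: not dominated (best start delay).
S4: not dominated (best interview score).
S5: dominated by S3 (start delay 0≤5, salary ask 144≤232, interview score 5.9≥5.5).
S6: not dominated.

S2, S3, S4, S6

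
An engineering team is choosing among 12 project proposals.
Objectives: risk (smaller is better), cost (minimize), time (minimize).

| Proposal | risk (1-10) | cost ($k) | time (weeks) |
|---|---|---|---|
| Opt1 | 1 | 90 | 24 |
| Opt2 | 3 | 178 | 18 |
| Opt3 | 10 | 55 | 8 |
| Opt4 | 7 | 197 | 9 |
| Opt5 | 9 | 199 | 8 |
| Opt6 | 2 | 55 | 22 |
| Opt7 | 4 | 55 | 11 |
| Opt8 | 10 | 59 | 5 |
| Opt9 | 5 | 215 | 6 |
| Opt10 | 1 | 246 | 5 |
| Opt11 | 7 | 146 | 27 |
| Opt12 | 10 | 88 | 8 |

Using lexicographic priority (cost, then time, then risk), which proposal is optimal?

First minimize cost: best is 55, kept {Opt3, Opt6, Opt7}.
Then minimize time: best is 8, kept {Opt3}.

Opt3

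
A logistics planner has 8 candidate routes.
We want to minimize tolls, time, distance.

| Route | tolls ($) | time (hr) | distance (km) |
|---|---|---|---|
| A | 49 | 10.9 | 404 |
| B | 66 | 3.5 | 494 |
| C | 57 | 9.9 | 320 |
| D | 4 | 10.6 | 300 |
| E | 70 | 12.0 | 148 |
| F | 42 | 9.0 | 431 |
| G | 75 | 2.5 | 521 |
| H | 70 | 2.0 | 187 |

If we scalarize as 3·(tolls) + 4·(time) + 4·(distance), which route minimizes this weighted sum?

A: 3·49 + 4·10.9 + 4·404 = 1806.6
B: 3·66 + 4·3.5 + 4·494 = 2188.0
C: 3·57 + 4·9.9 + 4·320 = 1490.6
D: 3·4 + 4·10.6 + 4·300 = 1254.4
E: 3·70 + 4·12.0 + 4·148 = 850.0
F: 3·42 + 4·9.0 + 4·431 = 1886.0
G: 3·75 + 4·2.5 + 4·521 = 2319.0
H: 3·70 + 4·2.0 + 4·187 = 966.0
Lowest: E at 850.0.

E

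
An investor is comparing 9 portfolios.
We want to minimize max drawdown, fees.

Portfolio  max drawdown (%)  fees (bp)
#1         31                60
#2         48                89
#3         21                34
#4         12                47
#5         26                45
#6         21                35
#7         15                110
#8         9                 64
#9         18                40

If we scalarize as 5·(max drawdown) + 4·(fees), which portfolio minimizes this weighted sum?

#3

#1: 5·31 + 4·60 = 395
#2: 5·48 + 4·89 = 596
#3: 5·21 + 4·34 = 241
#4: 5·12 + 4·47 = 248
#5: 5·26 + 4·45 = 310
#6: 5·21 + 4·35 = 245
#7: 5·15 + 4·110 = 515
#8: 5·9 + 4·64 = 301
#9: 5·18 + 4·40 = 250
Lowest: #3 at 241.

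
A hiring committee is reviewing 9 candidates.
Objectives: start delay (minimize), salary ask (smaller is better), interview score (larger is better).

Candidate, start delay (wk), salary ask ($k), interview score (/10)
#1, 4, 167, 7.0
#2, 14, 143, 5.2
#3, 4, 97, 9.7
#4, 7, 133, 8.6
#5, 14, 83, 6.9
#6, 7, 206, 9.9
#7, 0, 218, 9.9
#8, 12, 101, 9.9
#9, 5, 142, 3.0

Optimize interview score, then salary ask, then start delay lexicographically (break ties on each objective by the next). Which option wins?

First maximize interview score: best is 9.9, kept {#6, #7, #8}.
Then minimize salary ask: best is 101, kept {#8}.

#8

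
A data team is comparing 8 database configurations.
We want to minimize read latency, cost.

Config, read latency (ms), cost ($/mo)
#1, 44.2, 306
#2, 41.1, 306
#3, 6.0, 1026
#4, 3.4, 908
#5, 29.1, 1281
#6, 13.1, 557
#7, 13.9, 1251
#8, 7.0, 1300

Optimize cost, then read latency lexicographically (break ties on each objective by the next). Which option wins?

First minimize cost: best is 306, kept {#1, #2}.
Then minimize read latency: best is 41.1, kept {#2}.

#2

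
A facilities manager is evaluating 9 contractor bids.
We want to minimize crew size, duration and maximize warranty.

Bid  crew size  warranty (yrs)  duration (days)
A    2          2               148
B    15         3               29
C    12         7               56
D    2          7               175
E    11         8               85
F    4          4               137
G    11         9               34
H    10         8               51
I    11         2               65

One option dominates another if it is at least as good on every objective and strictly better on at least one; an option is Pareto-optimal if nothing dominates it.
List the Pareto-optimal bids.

A: not dominated.
B: not dominated (best duration).
C: dominated by G (crew size 11≤12, warranty 9≥7, duration 34≤56).
D: not dominated.
E: dominated by G (crew size 11≤11, warranty 9≥8, duration 34≤85).
F: not dominated.
G: not dominated (best warranty).
H: not dominated.
I: dominated by G (crew size 11≤11, warranty 9≥2, duration 34≤65).

A, B, D, F, G, H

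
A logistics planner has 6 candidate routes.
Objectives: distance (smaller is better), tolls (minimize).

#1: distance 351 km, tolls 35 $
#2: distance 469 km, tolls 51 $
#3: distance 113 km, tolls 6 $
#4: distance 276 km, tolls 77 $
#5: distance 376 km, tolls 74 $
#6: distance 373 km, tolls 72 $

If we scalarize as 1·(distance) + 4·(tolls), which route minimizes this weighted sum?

#3

#1: 1·351 + 4·35 = 491
#2: 1·469 + 4·51 = 673
#3: 1·113 + 4·6 = 137
#4: 1·276 + 4·77 = 584
#5: 1·376 + 4·74 = 672
#6: 1·373 + 4·72 = 661
Lowest: #3 at 137.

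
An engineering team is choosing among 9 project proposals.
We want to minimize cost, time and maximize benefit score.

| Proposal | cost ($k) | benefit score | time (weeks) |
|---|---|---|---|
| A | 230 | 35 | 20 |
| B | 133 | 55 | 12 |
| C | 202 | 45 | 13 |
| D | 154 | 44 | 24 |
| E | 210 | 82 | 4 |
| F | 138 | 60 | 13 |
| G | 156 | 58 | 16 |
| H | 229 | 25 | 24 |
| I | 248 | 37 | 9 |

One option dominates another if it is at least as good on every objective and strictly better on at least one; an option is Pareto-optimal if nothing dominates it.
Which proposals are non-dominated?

B, E, F

A: dominated by B (cost 133≤230, benefit score 55≥35, time 12≤20).
B: not dominated (best cost).
C: dominated by B (cost 133≤202, benefit score 55≥45, time 12≤13).
D: dominated by B (cost 133≤154, benefit score 55≥44, time 12≤24).
E: not dominated (best benefit score).
F: not dominated.
G: dominated by F (cost 138≤156, benefit score 60≥58, time 13≤16).
H: dominated by B (cost 133≤229, benefit score 55≥25, time 12≤24).
I: dominated by E (cost 210≤248, benefit score 82≥37, time 4≤9).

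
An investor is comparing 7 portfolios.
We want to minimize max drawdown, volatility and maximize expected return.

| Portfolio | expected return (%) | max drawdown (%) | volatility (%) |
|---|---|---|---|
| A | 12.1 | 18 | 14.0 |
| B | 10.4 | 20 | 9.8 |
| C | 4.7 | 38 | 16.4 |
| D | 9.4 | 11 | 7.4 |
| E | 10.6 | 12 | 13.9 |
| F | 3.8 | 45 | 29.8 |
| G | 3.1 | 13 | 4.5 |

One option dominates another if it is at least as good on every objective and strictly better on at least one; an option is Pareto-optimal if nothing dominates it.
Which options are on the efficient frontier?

A: not dominated (best expected return).
B: not dominated.
C: dominated by A (expected return 12.1≥4.7, max drawdown 18≤38, volatility 14.0≤16.4).
D: not dominated (best max drawdown).
E: not dominated.
F: dominated by A (expected return 12.1≥3.8, max drawdown 18≤45, volatility 14.0≤29.8).
G: not dominated (best volatility).

A, B, D, E, G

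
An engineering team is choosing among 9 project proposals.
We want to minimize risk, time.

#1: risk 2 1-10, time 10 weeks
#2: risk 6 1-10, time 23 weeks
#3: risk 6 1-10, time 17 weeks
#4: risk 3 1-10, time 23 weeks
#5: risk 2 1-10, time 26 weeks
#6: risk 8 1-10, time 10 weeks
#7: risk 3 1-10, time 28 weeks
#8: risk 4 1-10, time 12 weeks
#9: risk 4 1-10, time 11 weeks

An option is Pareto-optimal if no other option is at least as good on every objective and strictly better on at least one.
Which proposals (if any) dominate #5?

#1: risk 2≤2, time 10≤26 — dominates #5.
Others (#2, #3, #4, #6, #7, #8, #9) are each worse than #5 on at least one objective.

#1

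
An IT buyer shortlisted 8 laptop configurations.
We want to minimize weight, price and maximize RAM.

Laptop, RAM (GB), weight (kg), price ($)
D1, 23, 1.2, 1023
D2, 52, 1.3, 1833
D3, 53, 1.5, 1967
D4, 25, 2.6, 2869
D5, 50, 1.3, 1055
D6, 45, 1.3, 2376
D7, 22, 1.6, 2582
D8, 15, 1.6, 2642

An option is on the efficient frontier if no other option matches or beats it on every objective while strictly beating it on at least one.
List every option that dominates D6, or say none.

D2, D5

D2: RAM 52≥45, weight 1.3≤1.3, price 1833≤2376 — dominates D6.
D5: RAM 50≥45, weight 1.3≤1.3, price 1055≤2376 — dominates D6.
Others (D1, D3, D4, D7, D8) are each worse than D6 on at least one objective.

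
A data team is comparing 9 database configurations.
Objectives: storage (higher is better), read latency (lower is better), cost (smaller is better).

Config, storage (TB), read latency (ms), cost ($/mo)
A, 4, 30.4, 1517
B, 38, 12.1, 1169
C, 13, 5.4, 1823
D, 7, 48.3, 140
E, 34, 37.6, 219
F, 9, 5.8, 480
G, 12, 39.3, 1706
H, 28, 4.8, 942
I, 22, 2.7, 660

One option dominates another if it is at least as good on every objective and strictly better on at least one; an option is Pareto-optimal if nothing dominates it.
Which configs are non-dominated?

B, D, E, F, H, I

A: dominated by B (storage 38≥4, read latency 12.1≤30.4, cost 1169≤1517).
B: not dominated (best storage).
C: dominated by H (storage 28≥13, read latency 4.8≤5.4, cost 942≤1823).
D: not dominated (best cost).
E: not dominated.
F: not dominated.
G: dominated by B (storage 38≥12, read latency 12.1≤39.3, cost 1169≤1706).
H: not dominated.
I: not dominated (best read latency).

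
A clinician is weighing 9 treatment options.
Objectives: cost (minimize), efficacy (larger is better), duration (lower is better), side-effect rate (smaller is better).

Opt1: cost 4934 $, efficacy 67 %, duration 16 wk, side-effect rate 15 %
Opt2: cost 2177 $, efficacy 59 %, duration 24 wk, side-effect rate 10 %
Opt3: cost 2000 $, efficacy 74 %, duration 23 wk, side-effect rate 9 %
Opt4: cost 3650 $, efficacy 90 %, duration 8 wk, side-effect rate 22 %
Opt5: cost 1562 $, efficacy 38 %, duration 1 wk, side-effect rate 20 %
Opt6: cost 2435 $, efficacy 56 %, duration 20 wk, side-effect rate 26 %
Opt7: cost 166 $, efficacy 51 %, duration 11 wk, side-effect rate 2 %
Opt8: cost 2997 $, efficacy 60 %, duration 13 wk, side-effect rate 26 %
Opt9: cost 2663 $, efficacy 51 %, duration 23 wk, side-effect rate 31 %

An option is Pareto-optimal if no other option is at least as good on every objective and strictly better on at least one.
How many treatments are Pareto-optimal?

Opt1: not dominated.
Opt2: dominated by Opt3 (cost 2000≤2177, efficacy 74≥59, duration 23≤24, side-effect rate 9≤10).
Opt3: not dominated.
Opt4: not dominated (best efficacy).
Opt5: not dominated (best duration).
Opt6: not dominated.
Opt7: not dominated (best cost).
Opt8: not dominated.
Opt9: dominated by Opt3 (cost 2000≤2663, efficacy 74≥51, duration 23≤23, side-effect rate 9≤31).
Pareto-optimal: Opt1, Opt3, Opt4, Opt5, Opt6, Opt7, Opt8 → 7.

7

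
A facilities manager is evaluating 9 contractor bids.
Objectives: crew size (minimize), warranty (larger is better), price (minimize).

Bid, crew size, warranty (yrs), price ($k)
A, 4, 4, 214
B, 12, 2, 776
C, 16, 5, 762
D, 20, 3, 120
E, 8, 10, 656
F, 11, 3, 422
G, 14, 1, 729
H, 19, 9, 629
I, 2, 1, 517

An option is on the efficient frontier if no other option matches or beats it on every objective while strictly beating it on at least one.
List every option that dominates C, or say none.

E

E: crew size 8≤16, warranty 10≥5, price 656≤762 — dominates C.
Others (A, B, D, F, G, H, I) are each worse than C on at least one objective.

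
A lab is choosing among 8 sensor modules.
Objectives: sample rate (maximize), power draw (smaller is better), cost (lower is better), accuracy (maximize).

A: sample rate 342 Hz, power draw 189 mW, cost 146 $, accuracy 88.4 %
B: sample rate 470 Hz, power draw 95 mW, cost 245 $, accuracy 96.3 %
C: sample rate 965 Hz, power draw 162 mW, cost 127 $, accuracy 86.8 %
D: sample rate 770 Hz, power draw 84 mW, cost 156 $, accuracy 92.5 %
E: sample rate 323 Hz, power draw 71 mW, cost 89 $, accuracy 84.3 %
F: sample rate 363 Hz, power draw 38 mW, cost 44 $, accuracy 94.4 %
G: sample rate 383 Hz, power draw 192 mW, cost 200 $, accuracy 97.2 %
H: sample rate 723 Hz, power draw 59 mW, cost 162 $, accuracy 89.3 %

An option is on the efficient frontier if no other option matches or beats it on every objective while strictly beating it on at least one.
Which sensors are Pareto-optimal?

A: dominated by F (sample rate 363≥342, power draw 38≤189, cost 44≤146, accuracy 94.4≥88.4).
B: not dominated.
C: not dominated (best sample rate).
D: not dominated.
E: dominated by F (sample rate 363≥323, power draw 38≤71, cost 44≤89, accuracy 94.4≥84.3).
F: not dominated (best power draw).
G: not dominated (best accuracy).
H: not dominated.

B, C, D, F, G, H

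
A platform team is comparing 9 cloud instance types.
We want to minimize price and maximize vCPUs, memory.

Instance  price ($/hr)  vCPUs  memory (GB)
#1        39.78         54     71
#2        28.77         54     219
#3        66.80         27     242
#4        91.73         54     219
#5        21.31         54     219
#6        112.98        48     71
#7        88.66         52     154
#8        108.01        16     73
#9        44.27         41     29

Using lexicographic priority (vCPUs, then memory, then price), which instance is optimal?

First maximize vCPUs: best is 54, kept {#1, #2, #4, #5}.
Then maximize memory: best is 219, kept {#2, #4, #5}.
Then minimize price: best is 21.31, kept {#5}.

#5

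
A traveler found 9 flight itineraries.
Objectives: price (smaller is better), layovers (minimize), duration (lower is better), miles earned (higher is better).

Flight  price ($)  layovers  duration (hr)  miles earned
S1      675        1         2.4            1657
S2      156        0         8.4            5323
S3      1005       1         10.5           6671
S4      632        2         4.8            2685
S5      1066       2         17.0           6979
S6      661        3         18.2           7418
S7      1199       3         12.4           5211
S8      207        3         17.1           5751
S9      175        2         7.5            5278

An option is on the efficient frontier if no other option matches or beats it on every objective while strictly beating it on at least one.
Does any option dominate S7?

S2 vs S7: price 156≤1199, layovers 0≤3, duration 8.4≤12.4, miles earned 5323≥5211 — S2 is at least as good on every objective and strictly better on at least one, so S2 dominates S7.

Yes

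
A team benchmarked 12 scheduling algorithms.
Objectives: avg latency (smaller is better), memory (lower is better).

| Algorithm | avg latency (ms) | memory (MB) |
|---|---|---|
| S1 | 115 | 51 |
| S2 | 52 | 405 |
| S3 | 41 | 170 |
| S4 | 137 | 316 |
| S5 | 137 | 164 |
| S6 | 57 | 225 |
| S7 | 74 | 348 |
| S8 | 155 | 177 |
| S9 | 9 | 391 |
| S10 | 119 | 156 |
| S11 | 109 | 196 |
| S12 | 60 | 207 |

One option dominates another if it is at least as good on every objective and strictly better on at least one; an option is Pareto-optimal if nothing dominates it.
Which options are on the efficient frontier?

S1: not dominated (best memory).
S2: dominated by S3 (avg latency 41≤52, memory 170≤405).
S3: not dominated.
S4: dominated by S1 (avg latency 115≤137, memory 51≤316).
S5: dominated by S1 (avg latency 115≤137, memory 51≤164).
S6: dominated by S3 (avg latency 41≤57, memory 170≤225).
S7: dominated by S3 (avg latency 41≤74, memory 170≤348).
S8: dominated by S1 (avg latency 115≤155, memory 51≤177).
S9: not dominated (best avg latency).
S10: dominated by S1 (avg latency 115≤119, memory 51≤156).
S11: dominated by S3 (avg latency 41≤109, memory 170≤196).
S12: dominated by S3 (avg latency 41≤60, memory 170≤207).

S1, S3, S9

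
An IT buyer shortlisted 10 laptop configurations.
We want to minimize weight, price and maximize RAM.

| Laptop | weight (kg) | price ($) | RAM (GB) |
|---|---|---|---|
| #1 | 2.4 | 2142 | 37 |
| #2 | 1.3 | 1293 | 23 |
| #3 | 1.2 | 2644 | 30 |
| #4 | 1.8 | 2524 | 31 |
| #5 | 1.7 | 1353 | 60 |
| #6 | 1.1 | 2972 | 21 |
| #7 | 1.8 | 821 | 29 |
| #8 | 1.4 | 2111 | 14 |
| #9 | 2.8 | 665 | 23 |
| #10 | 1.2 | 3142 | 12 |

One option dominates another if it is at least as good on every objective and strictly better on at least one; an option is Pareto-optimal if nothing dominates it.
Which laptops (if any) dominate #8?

#2

#2: weight 1.3≤1.4, price 1293≤2111, RAM 23≥14 — dominates #8.
Others (#1, #3, #4, #5, #6, #7, #9, #10) are each worse than #8 on at least one objective.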